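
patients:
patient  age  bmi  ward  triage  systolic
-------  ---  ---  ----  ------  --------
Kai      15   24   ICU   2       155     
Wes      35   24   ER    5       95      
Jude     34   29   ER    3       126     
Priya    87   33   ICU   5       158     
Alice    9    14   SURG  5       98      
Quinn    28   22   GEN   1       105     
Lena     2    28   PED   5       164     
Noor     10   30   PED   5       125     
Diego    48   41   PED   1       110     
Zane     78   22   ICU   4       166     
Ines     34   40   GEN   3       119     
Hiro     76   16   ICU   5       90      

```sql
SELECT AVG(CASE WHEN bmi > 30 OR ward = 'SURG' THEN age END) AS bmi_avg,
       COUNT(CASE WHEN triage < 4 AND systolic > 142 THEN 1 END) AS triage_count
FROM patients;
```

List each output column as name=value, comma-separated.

bmi_avg=44.5, triage_count=1

[bmi_avg: bmi > 30 OR ward = 'SURG']
patient=Kai: ✗
patient=Wes: ✗
patient=Jude: ✗
patient=Priya: ✓ → 87
patient=Alice: ✓ → 9
patient=Quinn: ✗
patient=Lena: ✗
patient=Noor: ✗
patient=Diego: ✓ → 48
patient=Zane: ✗
patient=Ines: ✓ → 34
patient=Hiro: ✗
bmi_avg = (87 + 9 + 48 + 34) / 4 = 44.5
—
[triage_count: triage < 4 AND systolic > 142]
patient=Kai: ✓ → 1
patient=Wes: ✗
patient=Jude: ✗
patient=Priya: ✗
patient=Alice: ✗
patient=Quinn: ✗
patient=Lena: ✗
patient=Noor: ✗
patient=Diego: ✗
patient=Zane: ✗
patient=Ines: ✗
patient=Hiro: ✗
triage_count = COUNT(1) = 1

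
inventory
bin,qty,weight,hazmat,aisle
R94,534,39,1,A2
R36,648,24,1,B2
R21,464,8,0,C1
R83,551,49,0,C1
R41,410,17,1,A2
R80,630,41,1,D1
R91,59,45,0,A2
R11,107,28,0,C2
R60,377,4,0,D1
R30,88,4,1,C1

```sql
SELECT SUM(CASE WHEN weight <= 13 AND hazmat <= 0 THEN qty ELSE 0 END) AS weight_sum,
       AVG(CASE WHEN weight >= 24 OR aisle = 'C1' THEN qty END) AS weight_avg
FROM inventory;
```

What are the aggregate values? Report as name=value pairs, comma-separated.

weight_sum=841, weight_avg=385.125

[weight_sum: weight <= 13 AND hazmat <= 0]
bin=R94: ✗
bin=R36: ✗
bin=R21: ✓ → 464
bin=R83: ✗
bin=R41: ✗
bin=R80: ✗
bin=R91: ✗
bin=R11: ✗
bin=R60: ✓ → 377
bin=R30: ✗
weight_sum = 464 + 377 = 841
—
[weight_avg: weight >= 24 OR aisle = 'C1']
bin=R94: ✓ → 534
bin=R36: ✓ → 648
bin=R21: ✓ → 464
bin=R83: ✓ → 551
bin=R41: ✗
bin=R80: ✓ → 630
bin=R91: ✓ → 59
bin=R11: ✓ → 107
bin=R60: ✗
bin=R30: ✓ → 88
weight_avg = (534 + 648 + 464 + 551 + 630 + 59 + 107 + 88) / 8 = 385.125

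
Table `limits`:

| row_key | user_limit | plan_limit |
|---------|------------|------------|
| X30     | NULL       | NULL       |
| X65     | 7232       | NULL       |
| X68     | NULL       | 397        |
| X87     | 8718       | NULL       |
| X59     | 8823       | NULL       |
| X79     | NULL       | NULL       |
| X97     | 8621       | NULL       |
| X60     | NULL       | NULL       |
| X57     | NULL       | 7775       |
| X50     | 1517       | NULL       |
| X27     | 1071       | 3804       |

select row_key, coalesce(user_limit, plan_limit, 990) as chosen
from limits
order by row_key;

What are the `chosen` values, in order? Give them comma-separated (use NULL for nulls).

1071, 990, 1517, 7775, 8823, 990, 7232, 397, 990, 8718, 8621

row_key=X27: user_limit=1071 → 1071
row_key=X30: user_limit=NULL, plan_limit=NULL, → literal 990 → 990
row_key=X50: user_limit=1517 → 1517
row_key=X57: user_limit=NULL, plan_limit=7775 → 7775
row_key=X59: user_limit=8823 → 8823
row_key=X60: user_limit=NULL, plan_limit=NULL, → literal 990 → 990
row_key=X65: user_limit=7232 → 7232
row_key=X68: user_limit=NULL, plan_limit=397 → 397
row_key=X79: user_limit=NULL, plan_limit=NULL, → literal 990 → 990
row_key=X87: user_limit=8718 → 8718
row_key=X97: user_limit=8621 → 8621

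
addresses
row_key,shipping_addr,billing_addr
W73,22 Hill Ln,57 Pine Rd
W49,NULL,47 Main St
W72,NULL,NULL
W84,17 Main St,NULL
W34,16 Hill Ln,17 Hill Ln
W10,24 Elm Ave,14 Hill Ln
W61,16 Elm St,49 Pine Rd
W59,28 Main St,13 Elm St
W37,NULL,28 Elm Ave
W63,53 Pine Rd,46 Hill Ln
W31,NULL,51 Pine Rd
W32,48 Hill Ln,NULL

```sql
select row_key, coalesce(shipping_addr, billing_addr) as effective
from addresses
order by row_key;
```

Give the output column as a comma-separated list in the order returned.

24 Elm Ave, 51 Pine Rd, 48 Hill Ln, 16 Hill Ln, 28 Elm Ave, 47 Main St, 28 Main St, 16 Elm St, 53 Pine Rd, NULL, 22 Hill Ln, 17 Main St

row_key=W10: shipping_addr=24 Elm Ave → 24 Elm Ave
row_key=W31: shipping_addr=NULL, billing_addr=51 Pine Rd → 51 Pine Rd
row_key=W32: shipping_addr=48 Hill Ln → 48 Hill Ln
row_key=W34: shipping_addr=16 Hill Ln → 16 Hill Ln
row_key=W37: shipping_addr=NULL, billing_addr=28 Elm Ave → 28 Elm Ave
row_key=W49: shipping_addr=NULL, billing_addr=47 Main St → 47 Main St
row_key=W59: shipping_addr=28 Main St → 28 Main St
row_key=W61: shipping_addr=16 Elm St → 16 Elm St
row_key=W63: shipping_addr=53 Pine Rd → 53 Pine Rd
row_key=W72: shipping_addr=NULL, billing_addr=NULL (all NULL) → NULL
row_key=W73: shipping_addr=22 Hill Ln → 22 Hill Ln
row_key=W84: shipping_addr=17 Main St → 17 Main St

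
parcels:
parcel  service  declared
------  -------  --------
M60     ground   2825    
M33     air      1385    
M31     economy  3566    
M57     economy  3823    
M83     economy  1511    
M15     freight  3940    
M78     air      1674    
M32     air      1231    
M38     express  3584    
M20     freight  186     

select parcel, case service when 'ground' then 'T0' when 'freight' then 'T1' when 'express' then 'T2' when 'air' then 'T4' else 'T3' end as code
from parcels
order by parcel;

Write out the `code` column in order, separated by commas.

parcel=M15: service='freight' → T1
parcel=M20: service='freight' → T1
parcel=M31: ELSE → T3
parcel=M32: service='air' → T4
parcel=M33: service='air' → T4
parcel=M38: service='express' → T2
parcel=M57: ELSE → T3
parcel=M60: service='ground' → T0
parcel=M78: service='air' → T4
parcel=M83: ELSE → T3

T1, T1, T3, T4, T4, T2, T3, T0, T4, T3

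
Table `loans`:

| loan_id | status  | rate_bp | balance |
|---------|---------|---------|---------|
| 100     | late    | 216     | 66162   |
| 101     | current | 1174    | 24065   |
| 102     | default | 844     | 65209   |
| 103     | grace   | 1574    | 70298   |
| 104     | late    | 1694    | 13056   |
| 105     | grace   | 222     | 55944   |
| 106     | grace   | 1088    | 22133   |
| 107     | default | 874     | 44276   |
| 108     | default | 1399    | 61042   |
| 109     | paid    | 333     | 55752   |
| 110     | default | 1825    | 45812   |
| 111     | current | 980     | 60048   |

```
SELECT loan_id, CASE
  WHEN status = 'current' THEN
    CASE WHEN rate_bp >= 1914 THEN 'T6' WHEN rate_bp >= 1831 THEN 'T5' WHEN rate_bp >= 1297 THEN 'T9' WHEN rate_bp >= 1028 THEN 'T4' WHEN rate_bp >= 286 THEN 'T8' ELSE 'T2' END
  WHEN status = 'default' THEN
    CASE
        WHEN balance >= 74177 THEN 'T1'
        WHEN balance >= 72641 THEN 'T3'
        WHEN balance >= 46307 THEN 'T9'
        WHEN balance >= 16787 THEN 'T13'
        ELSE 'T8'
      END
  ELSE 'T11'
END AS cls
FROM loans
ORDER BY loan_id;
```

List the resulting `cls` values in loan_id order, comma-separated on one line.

loan_id=100: status='late' → outer ELSE → T11
loan_id=101: status='current' → inner[rate_bp >= 1028] → T4
loan_id=102: status='default' → inner[balance >= 46307] → T9
loan_id=103: status='grace' → outer ELSE → T11
loan_id=104: status='late' → outer ELSE → T11
loan_id=105: status='grace' → outer ELSE → T11
loan_id=106: status='grace' → outer ELSE → T11
loan_id=107: status='default' → inner[balance >= 16787] → T13
loan_id=108: status='default' → inner[balance >= 46307] → T9
loan_id=109: status='paid' → outer ELSE → T11
loan_id=110: status='default' → inner[balance >= 16787] → T13
loan_id=111: status='current' → inner[rate_bp >= 286] → T8

T11, T4, T9, T11, T11, T11, T11, T13, T9, T11, T13, T8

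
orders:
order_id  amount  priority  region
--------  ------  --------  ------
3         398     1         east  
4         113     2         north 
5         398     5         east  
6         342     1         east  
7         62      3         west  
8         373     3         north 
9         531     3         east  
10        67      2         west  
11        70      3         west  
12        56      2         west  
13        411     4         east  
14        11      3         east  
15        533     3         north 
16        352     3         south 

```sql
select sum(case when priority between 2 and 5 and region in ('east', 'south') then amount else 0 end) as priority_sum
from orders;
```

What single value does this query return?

order_id=3: ✗
order_id=4: ✗
order_id=5: ✓ → 398
order_id=6: ✗
order_id=7: ✗
order_id=8: ✗
order_id=9: ✓ → 531
order_id=10: ✗
order_id=11: ✗
order_id=12: ✗
order_id=13: ✓ → 411
order_id=14: ✓ → 11
order_id=15: ✗
order_id=16: ✓ → 352
priority_sum = 398 + 531 + 411 + 11 + 352 = 1703

1703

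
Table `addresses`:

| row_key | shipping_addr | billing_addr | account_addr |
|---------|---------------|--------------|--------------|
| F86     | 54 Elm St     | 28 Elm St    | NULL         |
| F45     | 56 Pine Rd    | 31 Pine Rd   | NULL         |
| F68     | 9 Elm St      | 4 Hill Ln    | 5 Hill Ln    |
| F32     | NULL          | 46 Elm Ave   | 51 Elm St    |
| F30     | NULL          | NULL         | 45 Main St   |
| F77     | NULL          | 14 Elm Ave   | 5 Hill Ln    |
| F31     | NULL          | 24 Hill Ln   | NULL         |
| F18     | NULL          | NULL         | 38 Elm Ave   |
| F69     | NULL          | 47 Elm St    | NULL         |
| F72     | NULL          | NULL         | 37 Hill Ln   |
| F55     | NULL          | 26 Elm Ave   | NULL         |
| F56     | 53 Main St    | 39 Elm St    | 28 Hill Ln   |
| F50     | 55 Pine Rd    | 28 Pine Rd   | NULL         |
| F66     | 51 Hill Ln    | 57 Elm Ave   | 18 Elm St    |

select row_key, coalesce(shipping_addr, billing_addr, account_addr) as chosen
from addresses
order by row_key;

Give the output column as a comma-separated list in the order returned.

row_key=F18: shipping_addr=NULL, billing_addr=NULL, account_addr=38 Elm Ave → 38 Elm Ave
row_key=F30: shipping_addr=NULL, billing_addr=NULL, account_addr=45 Main St → 45 Main St
row_key=F31: shipping_addr=NULL, billing_addr=24 Hill Ln → 24 Hill Ln
row_key=F32: shipping_addr=NULL, billing_addr=46 Elm Ave → 46 Elm Ave
row_key=F45: shipping_addr=56 Pine Rd → 56 Pine Rd
row_key=F50: shipping_addr=55 Pine Rd → 55 Pine Rd
row_key=F55: shipping_addr=NULL, billing_addr=26 Elm Ave → 26 Elm Ave
row_key=F56: shipping_addr=53 Main St → 53 Main St
row_key=F66: shipping_addr=51 Hill Ln → 51 Hill Ln
row_key=F68: shipping_addr=9 Elm St → 9 Elm St
row_key=F69: shipping_addr=NULL, billing_addr=47 Elm St → 47 Elm St
row_key=F72: shipping_addr=NULL, billing_addr=NULL, account_addr=37 Hill Ln → 37 Hill Ln
row_key=F77: shipping_addr=NULL, billing_addr=14 Elm Ave → 14 Elm Ave
row_key=F86: shipping_addr=54 Elm St → 54 Elm St

38 Elm Ave, 45 Main St, 24 Hill Ln, 46 Elm Ave, 56 Pine Rd, 55 Pine Rd, 26 Elm Ave, 53 Main St, 51 Hill Ln, 9 Elm St, 47 Elm St, 37 Hill Ln, 14 Elm Ave, 54 Elm St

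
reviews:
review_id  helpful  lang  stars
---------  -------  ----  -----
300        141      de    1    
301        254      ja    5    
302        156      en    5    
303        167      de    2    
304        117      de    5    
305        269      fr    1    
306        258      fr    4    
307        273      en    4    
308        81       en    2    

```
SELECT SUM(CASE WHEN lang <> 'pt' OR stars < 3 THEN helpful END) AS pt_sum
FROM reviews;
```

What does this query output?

review_id=300: ✓ → 141
review_id=301: ✓ → 254
review_id=302: ✓ → 156
review_id=303: ✓ → 167
review_id=304: ✓ → 117
review_id=305: ✓ → 269
review_id=306: ✓ → 258
review_id=307: ✓ → 273
review_id=308: ✓ → 81
pt_sum = 141 + 254 + 156 + 167 + 117 + 269 + 258 + 273 + 81 = 1716

1716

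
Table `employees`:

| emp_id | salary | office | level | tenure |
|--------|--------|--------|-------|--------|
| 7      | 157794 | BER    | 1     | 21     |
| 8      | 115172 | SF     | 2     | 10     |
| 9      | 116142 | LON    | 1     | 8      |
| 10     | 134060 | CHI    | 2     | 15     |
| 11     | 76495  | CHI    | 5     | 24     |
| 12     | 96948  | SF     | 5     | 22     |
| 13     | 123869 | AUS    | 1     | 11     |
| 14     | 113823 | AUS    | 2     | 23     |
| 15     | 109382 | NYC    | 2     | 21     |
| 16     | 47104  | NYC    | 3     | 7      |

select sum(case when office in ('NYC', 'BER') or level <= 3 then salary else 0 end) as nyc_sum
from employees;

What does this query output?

emp_id=7: ✓ → 157794
emp_id=8: ✓ → 115172
emp_id=9: ✓ → 116142
emp_id=10: ✓ → 134060
emp_id=11: ✗
emp_id=12: ✗
emp_id=13: ✓ → 123869
emp_id=14: ✓ → 113823
emp_id=15: ✓ → 109382
emp_id=16: ✓ → 47104
nyc_sum = 157794 + 115172 + 116142 + 134060 + 123869 + 113823 + 109382 + 47104 = 917346

917346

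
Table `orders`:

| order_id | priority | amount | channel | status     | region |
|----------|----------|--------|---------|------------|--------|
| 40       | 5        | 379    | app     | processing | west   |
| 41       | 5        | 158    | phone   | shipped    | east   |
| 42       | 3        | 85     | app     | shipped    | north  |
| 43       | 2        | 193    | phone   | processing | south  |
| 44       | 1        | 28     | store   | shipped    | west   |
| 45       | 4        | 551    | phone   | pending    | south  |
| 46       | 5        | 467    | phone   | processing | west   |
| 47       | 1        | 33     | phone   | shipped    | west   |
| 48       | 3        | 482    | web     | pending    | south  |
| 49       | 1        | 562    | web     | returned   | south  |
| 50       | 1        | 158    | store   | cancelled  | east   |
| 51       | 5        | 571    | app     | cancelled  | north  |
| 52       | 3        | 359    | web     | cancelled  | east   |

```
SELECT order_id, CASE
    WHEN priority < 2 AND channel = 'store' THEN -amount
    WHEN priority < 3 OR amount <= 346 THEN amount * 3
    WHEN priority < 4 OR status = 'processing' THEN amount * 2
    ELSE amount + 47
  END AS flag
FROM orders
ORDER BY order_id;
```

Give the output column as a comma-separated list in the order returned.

order_id=40: priority < 4 OR status = 'processing' → 758
order_id=41: priority < 3 OR amount <= 346 → 474
order_id=42: priority < 3 OR amount <= 346 → 255
order_id=43: priority < 3 OR amount <= 346 → 579
order_id=44: priority < 2 AND channel = 'store' → -28
order_id=45: ELSE → 598
order_id=46: priority < 4 OR status = 'processing' → 934
order_id=47: priority < 3 OR amount <= 346 → 99
order_id=48: priority < 4 OR status = 'processing' → 964
order_id=49: priority < 3 OR amount <= 346 → 1686
order_id=50: priority < 2 AND channel = 'store' → -158
order_id=51: ELSE → 618
order_id=52: priority < 4 OR status = 'processing' → 718

758, 474, 255, 579, -28, 598, 934, 99, 964, 1686, -158, 618, 718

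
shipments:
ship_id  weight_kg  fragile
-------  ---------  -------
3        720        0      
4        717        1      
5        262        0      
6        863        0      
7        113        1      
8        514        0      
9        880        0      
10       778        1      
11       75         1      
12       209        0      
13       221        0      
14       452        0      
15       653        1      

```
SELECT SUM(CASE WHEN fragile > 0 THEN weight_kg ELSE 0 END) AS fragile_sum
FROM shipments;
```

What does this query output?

2336

ship_id=3: ✗
ship_id=4: ✓ → 717
ship_id=5: ✗
ship_id=6: ✗
ship_id=7: ✓ → 113
ship_id=8: ✗
ship_id=9: ✗
ship_id=10: ✓ → 778
ship_id=11: ✓ → 75
ship_id=12: ✗
ship_id=13: ✗
ship_id=14: ✗
ship_id=15: ✓ → 653
fragile_sum = 717 + 113 + 778 + 75 + 653 = 2336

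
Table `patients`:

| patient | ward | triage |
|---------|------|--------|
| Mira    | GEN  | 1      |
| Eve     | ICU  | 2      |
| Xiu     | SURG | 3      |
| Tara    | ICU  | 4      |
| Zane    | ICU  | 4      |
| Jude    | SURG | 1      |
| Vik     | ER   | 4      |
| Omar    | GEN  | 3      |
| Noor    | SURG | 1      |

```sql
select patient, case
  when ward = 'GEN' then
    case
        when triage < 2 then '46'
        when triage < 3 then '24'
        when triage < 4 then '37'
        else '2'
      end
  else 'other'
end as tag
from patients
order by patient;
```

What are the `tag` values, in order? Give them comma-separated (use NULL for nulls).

other, other, 46, other, 37, other, other, other, other

patient=Eve: ward='ICU' → outer ELSE → other
patient=Jude: ward='SURG' → outer ELSE → other
patient=Mira: ward='GEN' → inner[triage < 2] → 46
patient=Noor: ward='SURG' → outer ELSE → other
patient=Omar: ward='GEN' → inner[triage < 4] → 37
patient=Tara: ward='ICU' → outer ELSE → other
patient=Vik: ward='ER' → outer ELSE → other
patient=Xiu: ward='SURG' → outer ELSE → other
patient=Zane: ward='ICU' → outer ELSE → other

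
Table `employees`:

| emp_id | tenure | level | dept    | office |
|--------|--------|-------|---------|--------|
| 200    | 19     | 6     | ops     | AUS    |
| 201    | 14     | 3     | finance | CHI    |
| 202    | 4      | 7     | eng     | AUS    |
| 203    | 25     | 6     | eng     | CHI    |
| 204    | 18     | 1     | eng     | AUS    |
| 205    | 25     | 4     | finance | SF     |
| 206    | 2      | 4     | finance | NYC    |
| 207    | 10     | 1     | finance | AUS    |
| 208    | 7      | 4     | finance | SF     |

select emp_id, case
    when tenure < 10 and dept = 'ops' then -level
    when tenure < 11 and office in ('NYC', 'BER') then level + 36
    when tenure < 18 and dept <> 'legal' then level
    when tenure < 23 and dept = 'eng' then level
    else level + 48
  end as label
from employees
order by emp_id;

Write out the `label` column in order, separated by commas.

54, 3, 7, 54, 1, 52, 40, 1, 4

emp_id=200: ELSE → 54
emp_id=201: tenure < 18 and dept <> 'legal' → 3
emp_id=202: tenure < 18 and dept <> 'legal' → 7
emp_id=203: ELSE → 54
emp_id=204: tenure < 23 and dept = 'eng' → 1
emp_id=205: ELSE → 52
emp_id=206: tenure < 11 and office in ('NYC', 'BER') → 40
emp_id=207: tenure < 18 and dept <> 'legal' → 1
emp_id=208: tenure < 18 and dept <> 'legal' → 4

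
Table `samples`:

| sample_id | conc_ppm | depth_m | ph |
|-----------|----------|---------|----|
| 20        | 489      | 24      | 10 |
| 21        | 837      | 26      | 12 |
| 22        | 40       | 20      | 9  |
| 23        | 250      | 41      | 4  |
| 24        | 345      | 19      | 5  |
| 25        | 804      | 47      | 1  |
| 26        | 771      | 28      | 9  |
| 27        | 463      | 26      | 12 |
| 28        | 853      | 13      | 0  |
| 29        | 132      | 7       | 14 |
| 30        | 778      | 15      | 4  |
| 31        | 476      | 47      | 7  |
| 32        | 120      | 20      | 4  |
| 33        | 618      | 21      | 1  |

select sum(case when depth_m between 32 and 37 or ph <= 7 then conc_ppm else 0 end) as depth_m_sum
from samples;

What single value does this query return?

4244

sample_id=20: ✗
sample_id=21: ✗
sample_id=22: ✗
sample_id=23: ✓ → 250
sample_id=24: ✓ → 345
sample_id=25: ✓ → 804
sample_id=26: ✗
sample_id=27: ✗
sample_id=28: ✓ → 853
sample_id=29: ✗
sample_id=30: ✓ → 778
sample_id=31: ✓ → 476
sample_id=32: ✓ → 120
sample_id=33: ✓ → 618
depth_m_sum = 250 + 345 + 804 + 853 + 778 + 476 + 120 + 618 = 4244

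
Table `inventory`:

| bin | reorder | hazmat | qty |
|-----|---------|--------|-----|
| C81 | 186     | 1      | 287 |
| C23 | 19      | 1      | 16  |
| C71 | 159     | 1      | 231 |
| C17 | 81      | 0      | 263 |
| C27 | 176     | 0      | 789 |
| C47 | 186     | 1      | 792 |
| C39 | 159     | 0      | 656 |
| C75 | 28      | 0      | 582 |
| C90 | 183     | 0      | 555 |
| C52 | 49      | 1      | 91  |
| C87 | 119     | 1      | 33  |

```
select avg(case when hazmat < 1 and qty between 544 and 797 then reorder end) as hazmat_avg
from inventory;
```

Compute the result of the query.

bin=C81: ✗
bin=C23: ✗
bin=C71: ✗
bin=C17: ✗
bin=C27: ✓ → 176
bin=C47: ✗
bin=C39: ✓ → 159
bin=C75: ✓ → 28
bin=C90: ✓ → 183
bin=C52: ✗
bin=C87: ✗
hazmat_avg = (176 + 159 + 28 + 183) / 4 = 136.5

136.5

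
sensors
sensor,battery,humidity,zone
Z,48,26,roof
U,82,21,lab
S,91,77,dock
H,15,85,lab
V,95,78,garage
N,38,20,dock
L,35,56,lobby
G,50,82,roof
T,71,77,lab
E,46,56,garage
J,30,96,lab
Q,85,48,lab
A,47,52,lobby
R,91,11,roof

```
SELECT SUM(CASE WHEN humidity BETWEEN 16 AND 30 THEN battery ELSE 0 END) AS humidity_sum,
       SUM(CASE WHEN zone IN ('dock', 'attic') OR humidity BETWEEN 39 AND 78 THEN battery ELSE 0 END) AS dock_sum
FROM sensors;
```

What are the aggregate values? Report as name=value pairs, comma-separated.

humidity_sum=168, dock_sum=508

[humidity_sum: humidity BETWEEN 16 AND 30]
sensor=Z: ✓ → 48
sensor=U: ✓ → 82
sensor=S: ✗
sensor=H: ✗
sensor=V: ✗
sensor=N: ✓ → 38
sensor=L: ✗
sensor=G: ✗
sensor=T: ✗
sensor=E: ✗
sensor=J: ✗
sensor=Q: ✗
sensor=A: ✗
sensor=R: ✗
humidity_sum = 48 + 82 + 38 = 168
—
[dock_sum: zone IN ('dock', 'attic') OR humidity BETWEEN 39 AND 78]
sensor=Z: ✗
sensor=U: ✗
sensor=S: ✓ → 91
sensor=H: ✗
sensor=V: ✓ → 95
sensor=N: ✓ → 38
sensor=L: ✓ → 35
sensor=G: ✗
sensor=T: ✓ → 71
sensor=E: ✓ → 46
sensor=J: ✗
sensor=Q: ✓ → 85
sensor=A: ✓ → 47
sensor=R: ✗
dock_sum = 91 + 95 + 38 + 35 + 71 + 46 + 85 + 47 = 508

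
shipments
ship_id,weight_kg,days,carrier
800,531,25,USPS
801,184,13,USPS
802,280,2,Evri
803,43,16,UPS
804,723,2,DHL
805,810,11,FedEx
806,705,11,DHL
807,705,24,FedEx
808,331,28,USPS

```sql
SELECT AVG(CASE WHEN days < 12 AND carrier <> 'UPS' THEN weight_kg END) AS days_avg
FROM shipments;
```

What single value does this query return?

629.5

ship_id=800: ✗
ship_id=801: ✗
ship_id=802: ✓ → 280
ship_id=803: ✗
ship_id=804: ✓ → 723
ship_id=805: ✓ → 810
ship_id=806: ✓ → 705
ship_id=807: ✗
ship_id=808: ✗
days_avg = (280 + 723 + 810 + 705) / 4 = 629.5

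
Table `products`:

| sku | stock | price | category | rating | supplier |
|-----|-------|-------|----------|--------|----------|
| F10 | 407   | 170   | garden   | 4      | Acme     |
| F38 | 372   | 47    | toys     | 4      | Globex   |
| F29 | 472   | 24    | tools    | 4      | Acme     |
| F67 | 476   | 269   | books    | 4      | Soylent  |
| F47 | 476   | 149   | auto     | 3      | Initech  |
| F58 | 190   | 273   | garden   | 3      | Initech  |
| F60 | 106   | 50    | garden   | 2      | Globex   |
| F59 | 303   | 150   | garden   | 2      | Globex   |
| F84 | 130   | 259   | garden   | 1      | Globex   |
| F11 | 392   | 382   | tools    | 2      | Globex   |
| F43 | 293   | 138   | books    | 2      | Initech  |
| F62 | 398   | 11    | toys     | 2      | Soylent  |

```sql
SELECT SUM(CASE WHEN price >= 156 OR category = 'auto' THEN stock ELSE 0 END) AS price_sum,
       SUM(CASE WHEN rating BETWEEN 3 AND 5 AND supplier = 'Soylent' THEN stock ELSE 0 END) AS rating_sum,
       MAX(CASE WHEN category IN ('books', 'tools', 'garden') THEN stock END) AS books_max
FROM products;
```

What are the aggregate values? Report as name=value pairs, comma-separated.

price_sum=2071, rating_sum=476, books_max=476

[price_sum: price >= 156 OR category = 'auto']
sku=F10: ✓ → 407
sku=F38: ✗
sku=F29: ✗
sku=F67: ✓ → 476
sku=F47: ✓ → 476
sku=F58: ✓ → 190
sku=F60: ✗
sku=F59: ✗
sku=F84: ✓ → 130
sku=F11: ✓ → 392
sku=F43: ✗
sku=F62: ✗
price_sum = 407 + 476 + 476 + 190 + 130 + 392 = 2071
—
[rating_sum: rating BETWEEN 3 AND 5 AND supplier = 'Soylent']
sku=F10: ✗
sku=F38: ✗
sku=F29: ✗
sku=F67: ✓ → 476
sku=F47: ✗
sku=F58: ✗
sku=F60: ✗
sku=F59: ✗
sku=F84: ✗
sku=F11: ✗
sku=F43: ✗
sku=F62: ✗
rating_sum = 476
—
[books_max: category IN ('books', 'tools', 'garden')]
sku=F10: ✓ → 407
sku=F38: ✗
sku=F29: ✓ → 472
sku=F67: ✓ → 476
sku=F47: ✗
sku=F58: ✓ → 190
sku=F60: ✓ → 106
sku=F59: ✓ → 303
sku=F84: ✓ → 130
sku=F11: ✓ → 392
sku=F43: ✓ → 293
sku=F62: ✗
books_max = MAX(407, 472, 476, 190, 106, 303, 130, 392, 293) = 476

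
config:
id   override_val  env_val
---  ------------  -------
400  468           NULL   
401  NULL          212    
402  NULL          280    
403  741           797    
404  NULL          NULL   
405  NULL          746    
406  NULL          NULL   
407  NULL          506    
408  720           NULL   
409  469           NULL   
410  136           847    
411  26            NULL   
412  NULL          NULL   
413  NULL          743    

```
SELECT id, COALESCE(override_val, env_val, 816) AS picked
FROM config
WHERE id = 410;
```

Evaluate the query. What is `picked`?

id = 410: override_val=136, env_val=847.
override_val=136 → 136

136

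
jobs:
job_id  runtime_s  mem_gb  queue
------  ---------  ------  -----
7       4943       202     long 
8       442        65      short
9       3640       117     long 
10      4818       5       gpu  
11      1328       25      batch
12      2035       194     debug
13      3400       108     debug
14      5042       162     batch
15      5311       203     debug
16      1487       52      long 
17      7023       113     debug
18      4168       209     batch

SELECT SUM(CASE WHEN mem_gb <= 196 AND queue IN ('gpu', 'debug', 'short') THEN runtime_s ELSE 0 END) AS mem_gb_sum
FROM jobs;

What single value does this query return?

17718

job_id=7: ✗
job_id=8: ✓ → 442
job_id=9: ✗
job_id=10: ✓ → 4818
job_id=11: ✗
job_id=12: ✓ → 2035
job_id=13: ✓ → 3400
job_id=14: ✗
job_id=15: ✗
job_id=16: ✗
job_id=17: ✓ → 7023
job_id=18: ✗
mem_gb_sum = 442 + 4818 + 2035 + 3400 + 7023 = 17718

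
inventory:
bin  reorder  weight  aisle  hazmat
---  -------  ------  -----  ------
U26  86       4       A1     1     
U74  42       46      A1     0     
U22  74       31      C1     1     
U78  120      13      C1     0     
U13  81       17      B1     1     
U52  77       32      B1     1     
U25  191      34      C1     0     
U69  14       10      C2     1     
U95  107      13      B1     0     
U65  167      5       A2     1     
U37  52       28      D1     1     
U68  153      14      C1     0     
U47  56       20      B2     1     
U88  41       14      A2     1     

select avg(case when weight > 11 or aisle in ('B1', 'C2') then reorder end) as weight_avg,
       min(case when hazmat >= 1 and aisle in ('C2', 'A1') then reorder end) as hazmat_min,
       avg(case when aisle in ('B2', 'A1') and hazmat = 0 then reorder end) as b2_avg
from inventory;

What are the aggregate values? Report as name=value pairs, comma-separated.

[weight_avg: weight > 11 or aisle in ('B1', 'C2')]
bin=U26: ✗
bin=U74: ✓ → 42
bin=U22: ✓ → 74
bin=U78: ✓ → 120
bin=U13: ✓ → 81
bin=U52: ✓ → 77
bin=U25: ✓ → 191
bin=U69: ✓ → 14
bin=U95: ✓ → 107
bin=U65: ✗
bin=U37: ✓ → 52
bin=U68: ✓ → 153
bin=U47: ✓ → 56
bin=U88: ✓ → 41
weight_avg = (42 + 74 + 120 + 81 + 77 + 191 + 14 + 107 + 52 + 153 + 56 + 41) / 12 = 84
—
[hazmat_min: hazmat >= 1 and aisle in ('C2', 'A1')]
bin=U26: ✓ → 86
bin=U74: ✗
bin=U22: ✗
bin=U78: ✗
bin=U13: ✗
bin=U52: ✗
bin=U25: ✗
bin=U69: ✓ → 14
bin=U95: ✗
bin=U65: ✗
bin=U37: ✗
bin=U68: ✗
bin=U47: ✗
bin=U88: ✗
hazmat_min = MIN(86, 14) = 14
—
[b2_avg: aisle in ('B2', 'A1') and hazmat = 0]
bin=U26: ✗
bin=U74: ✓ → 42
bin=U22: ✗
bin=U78: ✗
bin=U13: ✗
bin=U52: ✗
bin=U25: ✗
bin=U69: ✗
bin=U95: ✗
bin=U65: ✗
bin=U37: ✗
bin=U68: ✗
bin=U47: ✗
bin=U88: ✗
b2_avg = 42

weight_avg=84, hazmat_min=14, b2_avg=42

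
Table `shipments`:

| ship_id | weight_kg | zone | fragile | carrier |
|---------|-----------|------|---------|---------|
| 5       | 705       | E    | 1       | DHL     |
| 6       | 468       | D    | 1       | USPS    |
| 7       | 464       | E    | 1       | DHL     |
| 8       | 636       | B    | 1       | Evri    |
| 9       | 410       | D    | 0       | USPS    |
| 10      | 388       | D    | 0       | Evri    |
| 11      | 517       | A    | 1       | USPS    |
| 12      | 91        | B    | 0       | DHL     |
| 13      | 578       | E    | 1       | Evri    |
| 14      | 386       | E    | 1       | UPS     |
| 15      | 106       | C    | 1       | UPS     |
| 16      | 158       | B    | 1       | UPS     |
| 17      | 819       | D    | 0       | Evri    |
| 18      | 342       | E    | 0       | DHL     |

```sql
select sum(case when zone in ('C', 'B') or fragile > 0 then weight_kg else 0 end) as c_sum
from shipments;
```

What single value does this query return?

ship_id=5: ✓ → 705
ship_id=6: ✓ → 468
ship_id=7: ✓ → 464
ship_id=8: ✓ → 636
ship_id=9: ✗
ship_id=10: ✗
ship_id=11: ✓ → 517
ship_id=12: ✓ → 91
ship_id=13: ✓ → 578
ship_id=14: ✓ → 386
ship_id=15: ✓ → 106
ship_id=16: ✓ → 158
ship_id=17: ✗
ship_id=18: ✗
c_sum = 705 + 468 + 464 + 636 + 517 + 91 + 578 + 386 + 106 + 158 = 4109

4109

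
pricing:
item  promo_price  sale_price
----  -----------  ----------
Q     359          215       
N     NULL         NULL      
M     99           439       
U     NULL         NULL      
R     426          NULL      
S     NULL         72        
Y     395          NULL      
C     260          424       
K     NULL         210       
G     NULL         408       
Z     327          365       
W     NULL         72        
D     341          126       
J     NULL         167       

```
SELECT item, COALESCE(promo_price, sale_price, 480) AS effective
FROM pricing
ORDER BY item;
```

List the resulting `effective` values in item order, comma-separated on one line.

item=C: promo_price=260 → 260
item=D: promo_price=341 → 341
item=G: promo_price=NULL, sale_price=408 → 408
item=J: promo_price=NULL, sale_price=167 → 167
item=K: promo_price=NULL, sale_price=210 → 210
item=M: promo_price=99 → 99
item=N: promo_price=NULL, sale_price=NULL, → literal 480 → 480
item=Q: promo_price=359 → 359
item=R: promo_price=426 → 426
item=S: promo_price=NULL, sale_price=72 → 72
item=U: promo_price=NULL, sale_price=NULL, → literal 480 → 480
item=W: promo_price=NULL, sale_price=72 → 72
item=Y: promo_price=395 → 395
item=Z: promo_price=327 → 327

260, 341, 408, 167, 210, 99, 480, 359, 426, 72, 480, 72, 395, 327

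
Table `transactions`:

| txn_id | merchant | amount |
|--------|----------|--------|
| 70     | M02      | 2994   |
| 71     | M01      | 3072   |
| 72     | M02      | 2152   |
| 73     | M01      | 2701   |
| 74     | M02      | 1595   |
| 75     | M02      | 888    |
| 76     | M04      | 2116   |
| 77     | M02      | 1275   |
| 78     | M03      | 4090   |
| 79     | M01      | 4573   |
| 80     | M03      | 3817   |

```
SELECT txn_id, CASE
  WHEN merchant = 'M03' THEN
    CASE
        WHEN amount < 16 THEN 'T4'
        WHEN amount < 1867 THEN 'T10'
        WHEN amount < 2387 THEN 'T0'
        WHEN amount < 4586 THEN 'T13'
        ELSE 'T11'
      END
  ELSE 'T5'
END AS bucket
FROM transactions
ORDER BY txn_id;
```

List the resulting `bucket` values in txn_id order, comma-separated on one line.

txn_id=70: merchant='M02' → outer ELSE → T5
txn_id=71: merchant='M01' → outer ELSE → T5
txn_id=72: merchant='M02' → outer ELSE → T5
txn_id=73: merchant='M01' → outer ELSE → T5
txn_id=74: merchant='M02' → outer ELSE → T5
txn_id=75: merchant='M02' → outer ELSE → T5
txn_id=76: merchant='M04' → outer ELSE → T5
txn_id=77: merchant='M02' → outer ELSE → T5
txn_id=78: merchant='M03' → inner[amount < 4586] → T13
txn_id=79: merchant='M01' → outer ELSE → T5
txn_id=80: merchant='M03' → inner[amount < 4586] → T13

T5, T5, T5, T5, T5, T5, T5, T5, T13, T5, T13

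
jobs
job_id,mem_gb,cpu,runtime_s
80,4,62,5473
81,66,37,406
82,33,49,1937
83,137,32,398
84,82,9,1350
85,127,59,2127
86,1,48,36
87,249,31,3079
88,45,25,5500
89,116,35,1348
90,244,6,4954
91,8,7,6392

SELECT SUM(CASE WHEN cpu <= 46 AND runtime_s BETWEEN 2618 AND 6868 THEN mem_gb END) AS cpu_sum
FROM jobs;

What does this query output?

job_id=80: ✗
job_id=81: ✗
job_id=82: ✗
job_id=83: ✗
job_id=84: ✗
job_id=85: ✗
job_id=86: ✗
job_id=87: ✓ → 249
job_id=88: ✓ → 45
job_id=89: ✗
job_id=90: ✓ → 244
job_id=91: ✓ → 8
cpu_sum = 249 + 45 + 244 + 8 = 546

546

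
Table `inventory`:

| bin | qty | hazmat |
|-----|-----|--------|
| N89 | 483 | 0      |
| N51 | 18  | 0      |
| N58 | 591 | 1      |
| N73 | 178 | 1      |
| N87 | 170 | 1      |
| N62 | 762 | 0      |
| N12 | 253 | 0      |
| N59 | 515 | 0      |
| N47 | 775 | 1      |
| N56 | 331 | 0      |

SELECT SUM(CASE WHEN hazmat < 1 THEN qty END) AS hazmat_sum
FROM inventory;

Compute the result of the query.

2362

bin=N89: ✓ → 483
bin=N51: ✓ → 18
bin=N58: ✗
bin=N73: ✗
bin=N87: ✗
bin=N62: ✓ → 762
bin=N12: ✓ → 253
bin=N59: ✓ → 515
bin=N47: ✗
bin=N56: ✓ → 331
hazmat_sum = 483 + 18 + 762 + 253 + 515 + 331 = 2362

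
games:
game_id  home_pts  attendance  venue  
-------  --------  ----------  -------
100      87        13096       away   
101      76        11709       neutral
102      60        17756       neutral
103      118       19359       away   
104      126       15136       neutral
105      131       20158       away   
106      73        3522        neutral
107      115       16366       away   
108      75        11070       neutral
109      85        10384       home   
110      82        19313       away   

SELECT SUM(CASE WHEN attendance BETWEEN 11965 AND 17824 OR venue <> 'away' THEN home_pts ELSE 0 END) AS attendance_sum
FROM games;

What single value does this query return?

game_id=100: ✓ → 87
game_id=101: ✓ → 76
game_id=102: ✓ → 60
game_id=103: ✗
game_id=104: ✓ → 126
game_id=105: ✗
game_id=106: ✓ → 73
game_id=107: ✓ → 115
game_id=108: ✓ → 75
game_id=109: ✓ → 85
game_id=110: ✗
attendance_sum = 87 + 76 + 60 + 126 + 73 + 115 + 75 + 85 = 697

697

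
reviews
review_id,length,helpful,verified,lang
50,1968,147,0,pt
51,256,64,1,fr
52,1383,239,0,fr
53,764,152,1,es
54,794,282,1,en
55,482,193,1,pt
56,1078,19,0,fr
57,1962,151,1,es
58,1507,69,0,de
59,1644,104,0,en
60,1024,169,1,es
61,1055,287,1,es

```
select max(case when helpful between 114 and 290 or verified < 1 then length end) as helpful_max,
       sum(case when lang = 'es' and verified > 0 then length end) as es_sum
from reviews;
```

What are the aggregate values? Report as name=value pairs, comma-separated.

[helpful_max: helpful between 114 and 290 or verified < 1]
review_id=50: ✓ → 1968
review_id=51: ✗
review_id=52: ✓ → 1383
review_id=53: ✓ → 764
review_id=54: ✓ → 794
review_id=55: ✓ → 482
review_id=56: ✓ → 1078
review_id=57: ✓ → 1962
review_id=58: ✓ → 1507
review_id=59: ✓ → 1644
review_id=60: ✓ → 1024
review_id=61: ✓ → 1055
helpful_max = MAX(1968, 1383, 764, 794, 482, 1078, 1962, 1507, 1644, 1024, 1055) = 1968
—
[es_sum: lang = 'es' and verified > 0]
review_id=50: ✗
review_id=51: ✗
review_id=52: ✗
review_id=53: ✓ → 764
review_id=54: ✗
review_id=55: ✗
review_id=56: ✗
review_id=57: ✓ → 1962
review_id=58: ✗
review_id=59: ✗
review_id=60: ✓ → 1024
review_id=61: ✓ → 1055
es_sum = 764 + 1962 + 1024 + 1055 = 4805

helpful_max=1968, es_sum=4805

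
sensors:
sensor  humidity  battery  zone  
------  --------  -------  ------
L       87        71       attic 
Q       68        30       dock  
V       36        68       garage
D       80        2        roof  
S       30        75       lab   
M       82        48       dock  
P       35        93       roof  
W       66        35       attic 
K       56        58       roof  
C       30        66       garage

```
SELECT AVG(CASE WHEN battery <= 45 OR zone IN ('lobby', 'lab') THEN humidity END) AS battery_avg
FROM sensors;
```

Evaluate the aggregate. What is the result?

sensor=L: ✗
sensor=Q: ✓ → 68
sensor=V: ✗
sensor=D: ✓ → 80
sensor=S: ✓ → 30
sensor=M: ✗
sensor=P: ✗
sensor=W: ✓ → 66
sensor=K: ✗
sensor=C: ✗
battery_avg = (68 + 80 + 30 + 66) / 4 = 61

61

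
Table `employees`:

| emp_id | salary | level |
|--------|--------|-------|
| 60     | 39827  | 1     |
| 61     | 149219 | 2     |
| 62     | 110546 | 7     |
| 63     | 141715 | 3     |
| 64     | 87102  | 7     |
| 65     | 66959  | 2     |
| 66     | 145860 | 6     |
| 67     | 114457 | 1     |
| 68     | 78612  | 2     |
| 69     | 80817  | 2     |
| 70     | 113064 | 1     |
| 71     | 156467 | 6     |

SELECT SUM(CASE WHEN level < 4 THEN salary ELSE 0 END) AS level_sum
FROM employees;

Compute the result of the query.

emp_id=60: ✓ → 39827
emp_id=61: ✓ → 149219
emp_id=62: ✗
emp_id=63: ✓ → 141715
emp_id=64: ✗
emp_id=65: ✓ → 66959
emp_id=66: ✗
emp_id=67: ✓ → 114457
emp_id=68: ✓ → 78612
emp_id=69: ✓ → 80817
emp_id=70: ✓ → 113064
emp_id=71: ✗
level_sum = 39827 + 149219 + 141715 + 66959 + 114457 + 78612 + 80817 + 113064 = 784670

784670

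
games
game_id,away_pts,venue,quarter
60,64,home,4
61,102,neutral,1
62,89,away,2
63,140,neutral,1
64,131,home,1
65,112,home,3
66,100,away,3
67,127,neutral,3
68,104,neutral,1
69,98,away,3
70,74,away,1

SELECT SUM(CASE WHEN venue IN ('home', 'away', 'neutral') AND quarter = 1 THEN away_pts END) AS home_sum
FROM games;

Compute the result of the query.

game_id=60: ✗
game_id=61: ✓ → 102
game_id=62: ✗
game_id=63: ✓ → 140
game_id=64: ✓ → 131
game_id=65: ✗
game_id=66: ✗
game_id=67: ✗
game_id=68: ✓ → 104
game_id=69: ✗
game_id=70: ✓ → 74
home_sum = 102 + 140 + 131 + 104 + 74 = 551

551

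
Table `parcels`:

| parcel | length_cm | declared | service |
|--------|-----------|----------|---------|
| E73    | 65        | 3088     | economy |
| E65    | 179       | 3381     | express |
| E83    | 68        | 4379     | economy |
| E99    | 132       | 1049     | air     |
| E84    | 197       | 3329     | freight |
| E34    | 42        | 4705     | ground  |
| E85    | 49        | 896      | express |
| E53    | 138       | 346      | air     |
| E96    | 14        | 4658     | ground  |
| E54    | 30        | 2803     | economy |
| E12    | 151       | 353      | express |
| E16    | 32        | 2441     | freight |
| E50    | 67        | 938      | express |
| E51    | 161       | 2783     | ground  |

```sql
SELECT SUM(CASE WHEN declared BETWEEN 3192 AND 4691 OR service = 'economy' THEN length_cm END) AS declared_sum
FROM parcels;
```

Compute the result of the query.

553

parcel=E73: ✓ → 65
parcel=E65: ✓ → 179
parcel=E83: ✓ → 68
parcel=E99: ✗
parcel=E84: ✓ → 197
parcel=E34: ✗
parcel=E85: ✗
parcel=E53: ✗
parcel=E96: ✓ → 14
parcel=E54: ✓ → 30
parcel=E12: ✗
parcel=E16: ✗
parcel=E50: ✗
parcel=E51: ✗
declared_sum = 65 + 179 + 68 + 197 + 14 + 30 = 553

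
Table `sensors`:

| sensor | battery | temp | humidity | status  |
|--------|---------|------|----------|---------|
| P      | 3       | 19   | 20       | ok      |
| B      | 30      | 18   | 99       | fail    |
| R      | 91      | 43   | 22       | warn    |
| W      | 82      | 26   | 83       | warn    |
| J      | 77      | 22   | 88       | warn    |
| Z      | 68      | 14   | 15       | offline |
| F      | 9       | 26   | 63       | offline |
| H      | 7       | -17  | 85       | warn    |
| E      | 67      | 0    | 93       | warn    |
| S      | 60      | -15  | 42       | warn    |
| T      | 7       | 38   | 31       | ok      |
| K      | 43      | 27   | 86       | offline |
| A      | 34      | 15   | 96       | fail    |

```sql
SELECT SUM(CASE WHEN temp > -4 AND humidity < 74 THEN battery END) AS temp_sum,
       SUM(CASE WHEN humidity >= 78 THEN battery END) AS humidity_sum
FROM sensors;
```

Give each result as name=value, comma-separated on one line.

temp_sum=178, humidity_sum=340

[temp_sum: temp > -4 AND humidity < 74]
sensor=P: ✓ → 3
sensor=B: ✗
sensor=R: ✓ → 91
sensor=W: ✗
sensor=J: ✗
sensor=Z: ✓ → 68
sensor=F: ✓ → 9
sensor=H: ✗
sensor=E: ✗
sensor=S: ✗
sensor=T: ✓ → 7
sensor=K: ✗
sensor=A: ✗
temp_sum = 3 + 91 + 68 + 9 + 7 = 178
—
[humidity_sum: humidity >= 78]
sensor=P: ✗
sensor=B: ✓ → 30
sensor=R: ✗
sensor=W: ✓ → 82
sensor=J: ✓ → 77
sensor=Z: ✗
sensor=F: ✗
sensor=H: ✓ → 7
sensor=E: ✓ → 67
sensor=S: ✗
sensor=T: ✗
sensor=K: ✓ → 43
sensor=A: ✓ → 34
humidity_sum = 30 + 82 + 77 + 7 + 67 + 43 + 34 = 340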